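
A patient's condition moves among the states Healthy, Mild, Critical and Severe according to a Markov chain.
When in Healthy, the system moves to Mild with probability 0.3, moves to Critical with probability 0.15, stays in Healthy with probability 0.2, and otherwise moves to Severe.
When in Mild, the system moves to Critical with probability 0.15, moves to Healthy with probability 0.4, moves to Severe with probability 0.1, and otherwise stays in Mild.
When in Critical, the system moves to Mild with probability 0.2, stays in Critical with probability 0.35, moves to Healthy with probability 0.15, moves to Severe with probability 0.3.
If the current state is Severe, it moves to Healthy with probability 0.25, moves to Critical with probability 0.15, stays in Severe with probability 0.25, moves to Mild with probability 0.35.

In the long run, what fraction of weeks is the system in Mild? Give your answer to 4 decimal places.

Let the stationary distribution be π with π = πP and π_1 + π_2 + π_3 + π_4 = 1.
π_1 = 0.2·π_1 + 0.4·π_2 + 0.15·π_3 + 0.25·π_4
π_2 = 0.3·π_1 + 0.35·π_2 + 0.2·π_3 + 0.35·π_4
π_3 = 0.15·π_1 + 0.15·π_2 + 0.35·π_3 + 0.15·π_4
Solving with the normalization constraint gives π = (0.2643, 0.3087, 0.1875, 0.2395).
So the stationary probability of Mild is 0.3087.

0.3087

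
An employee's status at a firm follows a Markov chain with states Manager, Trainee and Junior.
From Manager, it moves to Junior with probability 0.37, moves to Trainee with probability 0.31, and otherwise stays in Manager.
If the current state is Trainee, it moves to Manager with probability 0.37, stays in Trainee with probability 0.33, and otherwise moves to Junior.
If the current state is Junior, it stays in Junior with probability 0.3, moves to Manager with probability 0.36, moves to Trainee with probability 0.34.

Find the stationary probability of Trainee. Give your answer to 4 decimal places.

0.3263

Let the stationary distribution be π with π = πP and π_1 + π_2 + π_3 = 1.
π_1 = 0.32·π_1 + 0.37·π_2 + 0.36·π_3
π_2 = 0.31·π_1 + 0.33·π_2 + 0.34·π_3
Solving with the normalization constraint gives π = (0.3493, 0.3263, 0.3245).
So the stationary probability of Trainee is 0.3263.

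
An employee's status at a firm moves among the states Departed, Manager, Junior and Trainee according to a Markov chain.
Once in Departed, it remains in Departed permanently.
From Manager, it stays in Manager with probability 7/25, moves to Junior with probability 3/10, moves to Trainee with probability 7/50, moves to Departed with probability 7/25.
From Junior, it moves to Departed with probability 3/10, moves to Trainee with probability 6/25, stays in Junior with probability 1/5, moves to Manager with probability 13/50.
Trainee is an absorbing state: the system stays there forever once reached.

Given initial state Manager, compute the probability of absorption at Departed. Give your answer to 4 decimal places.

Let h(s) be the probability of absorption at Departed starting from transient state s. Then h(Departed) = 1 and h(Trainee) = 0. By first-step analysis:
h(Manager) = 0.28·1 + 0.28·h(Manager) + 0.3·h(Junior) + 0.14·0
h(Junior) = 0.3·1 + 0.26·h(Manager) + 0.2·h(Junior) + 0.24·0
Solving: h(Manager) = 0.6305, h(Junior) = 0.5799.
Starting from Manager, the probability is 0.6305.

0.6305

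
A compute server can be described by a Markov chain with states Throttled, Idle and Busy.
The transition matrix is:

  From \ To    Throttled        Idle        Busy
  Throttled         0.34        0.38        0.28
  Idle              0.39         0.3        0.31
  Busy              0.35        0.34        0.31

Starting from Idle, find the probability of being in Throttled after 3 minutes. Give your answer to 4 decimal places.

Propagate the distribution vector 3 minutes from Idle.
After 0 minutes: (0.0000, 1.0000, 0.0000)
After 1 minute: (0.3900, 0.3000, 0.3100)
After 2 minutes: (0.3581, 0.3436, 0.2983)
After 3 minutes: (0.3602, 0.3406, 0.2993)
P(in Throttled after 3 minutes) = 0.3602

0.3602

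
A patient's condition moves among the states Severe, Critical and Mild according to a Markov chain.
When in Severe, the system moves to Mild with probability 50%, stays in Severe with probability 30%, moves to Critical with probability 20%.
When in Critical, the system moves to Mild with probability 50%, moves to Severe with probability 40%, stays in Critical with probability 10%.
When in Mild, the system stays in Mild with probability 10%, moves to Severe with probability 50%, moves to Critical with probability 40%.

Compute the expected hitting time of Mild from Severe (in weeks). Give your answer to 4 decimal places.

Let t(s) be the expected number of weeks to first reach Mild from state s, with t(Mild) = 0. Conditioning on the first week:
t(Severe) = 1 + 0.3·t(Severe) + 0.2·t(Critical)
t(Critical) = 1 + 0.4·t(Severe) + 0.1·t(Critical)
Solving: t(Severe) = 2.0000, t(Critical) = 2.0000.
Expected weeks from Severe to Mild: 2.0000.

2.0000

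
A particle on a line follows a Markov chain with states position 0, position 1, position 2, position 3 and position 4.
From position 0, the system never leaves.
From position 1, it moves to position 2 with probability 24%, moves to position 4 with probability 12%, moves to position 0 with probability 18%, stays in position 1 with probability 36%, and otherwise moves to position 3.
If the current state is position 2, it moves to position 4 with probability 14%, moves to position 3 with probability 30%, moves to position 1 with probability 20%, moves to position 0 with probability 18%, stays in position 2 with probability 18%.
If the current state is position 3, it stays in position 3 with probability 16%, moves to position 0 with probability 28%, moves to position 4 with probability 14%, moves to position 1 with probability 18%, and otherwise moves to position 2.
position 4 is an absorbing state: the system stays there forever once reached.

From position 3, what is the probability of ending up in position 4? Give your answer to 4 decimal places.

0.3659

Let h(s) be the probability of absorption at position 4 starting from transient state s. Then h(position 4) = 1 and h(position 0) = 0. By first-step analysis:
h(position 1) = 0.18·0 + 0.36·h(position 1) + 0.24·h(position 2) + 0.1·h(position 3) + 0.12·1
h(position 2) = 0.18·0 + 0.2·h(position 1) + 0.18·h(position 2) + 0.3·h(position 3) + 0.14·1
h(position 3) = 0.28·0 + 0.18·h(position 1) + 0.24·h(position 2) + 0.16·h(position 3) + 0.14·1
Solving: h(position 1) = 0.3950, h(position 2) = 0.4009, h(position 3) = 0.3659.
Starting from position 3, the probability is 0.3659.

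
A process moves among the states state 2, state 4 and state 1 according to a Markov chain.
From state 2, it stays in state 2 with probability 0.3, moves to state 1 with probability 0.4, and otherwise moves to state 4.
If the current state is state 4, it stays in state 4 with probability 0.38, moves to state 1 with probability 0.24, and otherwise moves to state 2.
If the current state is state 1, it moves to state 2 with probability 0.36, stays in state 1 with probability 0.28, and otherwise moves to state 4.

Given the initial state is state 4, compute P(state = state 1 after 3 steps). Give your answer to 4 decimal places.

Propagate the distribution vector 3 steps from state 4.
After 0 steps: (0.0000, 1.0000, 0.0000)
After 1 step: (0.3800, 0.3800, 0.2400)
After 2 steps: (0.3448, 0.3448, 0.3104)
After 3 steps: (0.3462, 0.3462, 0.3076)
P(in state 1 after 3 steps) = 0.3076

0.3076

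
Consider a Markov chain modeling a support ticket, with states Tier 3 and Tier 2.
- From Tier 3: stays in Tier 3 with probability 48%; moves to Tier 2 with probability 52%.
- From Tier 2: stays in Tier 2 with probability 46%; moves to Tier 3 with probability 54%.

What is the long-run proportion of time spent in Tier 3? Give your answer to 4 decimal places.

Let the stationary distribution be π with π = πP and π_1 + π_2 = 1.
π_1 = 0.48·π_1 + 0.54·π_2
Solving with the normalization constraint gives π = (0.5094, 0.4906).
So the stationary probability of Tier 3 is 0.5094.

0.5094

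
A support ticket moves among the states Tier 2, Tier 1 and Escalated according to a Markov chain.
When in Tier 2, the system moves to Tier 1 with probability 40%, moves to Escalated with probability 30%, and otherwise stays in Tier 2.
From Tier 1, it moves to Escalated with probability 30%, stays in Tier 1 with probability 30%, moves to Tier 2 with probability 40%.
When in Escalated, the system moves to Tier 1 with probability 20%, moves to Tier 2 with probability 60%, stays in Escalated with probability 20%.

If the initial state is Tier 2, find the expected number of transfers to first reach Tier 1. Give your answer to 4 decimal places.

2.8947

Let t(s) be the expected number of transfers to first reach Tier 1 from state s, with t(Tier 1) = 0. Conditioning on the first transfer:
t(Tier 2) = 1 + 0.3·t(Tier 2) + 0.3·t(Escalated)
t(Escalated) = 1 + 0.6·t(Tier 2) + 0.2·t(Escalated)
Solving: t(Tier 2) = 2.8947, t(Escalated) = 3.4211.
Expected transfers from Tier 2 to Tier 1: 2.8947.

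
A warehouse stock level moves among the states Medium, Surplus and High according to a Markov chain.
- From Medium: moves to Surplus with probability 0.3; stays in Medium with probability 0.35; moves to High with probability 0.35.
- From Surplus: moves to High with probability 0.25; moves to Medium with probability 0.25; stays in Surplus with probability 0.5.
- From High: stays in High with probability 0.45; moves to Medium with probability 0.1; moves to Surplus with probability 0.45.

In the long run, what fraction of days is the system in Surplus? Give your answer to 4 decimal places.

0.4388

Let the stationary distribution be π with π = πP and π_1 + π_2 + π_3 = 1.
π_1 = 0.35·π_1 + 0.25·π_2 + 0.1·π_3
π_2 = 0.3·π_1 + 0.5·π_2 + 0.45·π_3
Solving with the normalization constraint gives π = (0.2211, 0.4388, 0.3401).
So the stationary probability of Surplus is 0.4388.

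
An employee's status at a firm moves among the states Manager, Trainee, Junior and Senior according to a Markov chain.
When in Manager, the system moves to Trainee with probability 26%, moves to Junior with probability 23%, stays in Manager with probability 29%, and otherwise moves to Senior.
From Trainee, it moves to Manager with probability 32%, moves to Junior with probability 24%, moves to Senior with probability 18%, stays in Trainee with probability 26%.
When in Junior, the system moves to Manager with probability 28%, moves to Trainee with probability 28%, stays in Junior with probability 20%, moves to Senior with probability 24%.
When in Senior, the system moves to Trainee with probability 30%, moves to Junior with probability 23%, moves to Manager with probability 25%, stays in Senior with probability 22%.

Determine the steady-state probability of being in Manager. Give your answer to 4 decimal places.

Let the stationary distribution be π with π = πP and π_1 + π_2 + π_3 + π_4 = 1.
π_1 = 0.29·π_1 + 0.32·π_2 + 0.28·π_3 + 0.25·π_4
π_2 = 0.26·π_1 + 0.26·π_2 + 0.28·π_3 + 0.3·π_4
π_3 = 0.23·π_1 + 0.24·π_2 + 0.2·π_3 + 0.23·π_4
Solving with the normalization constraint gives π = (0.2874, 0.2731, 0.2260, 0.2136).
So the stationary probability of Manager is 0.2874.

0.2874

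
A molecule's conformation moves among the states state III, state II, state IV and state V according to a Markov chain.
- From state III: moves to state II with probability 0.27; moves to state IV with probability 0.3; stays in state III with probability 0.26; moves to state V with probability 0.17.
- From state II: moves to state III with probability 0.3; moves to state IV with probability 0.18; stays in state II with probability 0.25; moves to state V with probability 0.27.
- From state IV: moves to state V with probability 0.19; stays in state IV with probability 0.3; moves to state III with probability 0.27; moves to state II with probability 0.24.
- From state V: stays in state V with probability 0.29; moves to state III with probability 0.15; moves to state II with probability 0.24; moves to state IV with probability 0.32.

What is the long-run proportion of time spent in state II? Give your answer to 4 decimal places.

0.2499

Let the stationary distribution be π with π = πP and π_1 + π_2 + π_3 + π_4 = 1.
π_1 = 0.26·π_1 + 0.3·π_2 + 0.27·π_3 + 0.15·π_4
π_2 = 0.27·π_1 + 0.25·π_2 + 0.24·π_3 + 0.24·π_4
π_3 = 0.3·π_1 + 0.18·π_2 + 0.3·π_3 + 0.32·π_4
Solving with the normalization constraint gives π = (0.2477, 0.2499, 0.2746, 0.2278).
So the stationary probability of state II is 0.2499.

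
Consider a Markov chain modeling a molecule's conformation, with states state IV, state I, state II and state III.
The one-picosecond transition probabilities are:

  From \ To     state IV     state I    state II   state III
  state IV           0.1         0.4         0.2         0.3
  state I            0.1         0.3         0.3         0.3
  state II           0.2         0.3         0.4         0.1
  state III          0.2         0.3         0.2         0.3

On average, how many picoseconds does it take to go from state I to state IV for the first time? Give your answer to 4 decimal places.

6.4706

Let t(s) be the expected number of picoseconds to first reach state IV from state s, with t(state IV) = 0. Conditioning on the first picosecond:
t(state I) = 1 + 0.3·t(state I) + 0.3·t(state II) + 0.3·t(state III)
t(state II) = 1 + 0.3·t(state I) + 0.4·t(state II) + 0.1·t(state III)
t(state III) = 1 + 0.3·t(state I) + 0.2·t(state II) + 0.3·t(state III)
Solving: t(state I) = 6.4706, t(state II) = 5.8824, t(state III) = 5.8824.
Expected picoseconds from state I to state IV: 6.4706.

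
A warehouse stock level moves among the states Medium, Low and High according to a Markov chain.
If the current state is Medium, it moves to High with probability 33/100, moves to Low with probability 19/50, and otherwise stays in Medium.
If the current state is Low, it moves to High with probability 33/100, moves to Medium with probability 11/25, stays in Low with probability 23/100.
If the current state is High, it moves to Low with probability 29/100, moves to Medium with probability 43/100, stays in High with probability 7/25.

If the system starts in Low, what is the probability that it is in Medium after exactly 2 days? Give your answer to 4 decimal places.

0.3707

Sum over the intermediate state after 1 day:
P = P(Low→Medium)·P(Medium→Medium) + P(Low→Low)·P(Low→Medium) + P(Low→High)·P(High→Medium)
  = 0.44×0.29 + 0.23×0.44 + 0.33×0.43
  = 0.1276 + 0.1012 + 0.1419 = 0.3707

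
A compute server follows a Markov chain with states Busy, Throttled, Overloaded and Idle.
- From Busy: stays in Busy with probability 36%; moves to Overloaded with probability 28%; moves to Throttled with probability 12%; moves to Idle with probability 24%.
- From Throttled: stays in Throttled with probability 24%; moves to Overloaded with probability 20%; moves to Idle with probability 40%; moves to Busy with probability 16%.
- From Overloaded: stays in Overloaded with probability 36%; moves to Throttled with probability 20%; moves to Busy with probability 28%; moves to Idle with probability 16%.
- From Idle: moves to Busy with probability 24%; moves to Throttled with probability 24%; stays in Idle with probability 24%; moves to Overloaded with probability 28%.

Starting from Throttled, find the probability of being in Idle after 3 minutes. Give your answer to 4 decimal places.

Propagate the distribution vector 3 minutes from Throttled.
After 0 minutes: (0.0000, 1.0000, 0.0000, 0.0000)
After 1 minute: (0.1600, 0.2400, 0.2000, 0.4000)
After 2 minutes: (0.2480, 0.2128, 0.2768, 0.2624)
After 3 minutes: (0.2638, 0.1992, 0.2851, 0.2519)
P(in Idle after 3 minutes) = 0.2519

0.2519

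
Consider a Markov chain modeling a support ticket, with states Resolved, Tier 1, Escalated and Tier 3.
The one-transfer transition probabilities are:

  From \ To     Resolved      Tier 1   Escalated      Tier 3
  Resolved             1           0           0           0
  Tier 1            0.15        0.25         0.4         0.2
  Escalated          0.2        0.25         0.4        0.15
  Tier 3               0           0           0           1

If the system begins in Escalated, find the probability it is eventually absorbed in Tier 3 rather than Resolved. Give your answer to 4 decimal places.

Let h(s) be the probability of absorption at Tier 3 starting from transient state s. Then h(Tier 3) = 1 and h(Resolved) = 0. By first-step analysis:
h(Tier 1) = 0.15·0 + 0.25·h(Tier 1) + 0.4·h(Escalated) + 0.2·1
h(Escalated) = 0.2·0 + 0.25·h(Tier 1) + 0.4·h(Escalated) + 0.15·1
Solving: h(Tier 1) = 0.5143, h(Escalated) = 0.4643.
Starting from Escalated, the probability is 0.4643.

0.4643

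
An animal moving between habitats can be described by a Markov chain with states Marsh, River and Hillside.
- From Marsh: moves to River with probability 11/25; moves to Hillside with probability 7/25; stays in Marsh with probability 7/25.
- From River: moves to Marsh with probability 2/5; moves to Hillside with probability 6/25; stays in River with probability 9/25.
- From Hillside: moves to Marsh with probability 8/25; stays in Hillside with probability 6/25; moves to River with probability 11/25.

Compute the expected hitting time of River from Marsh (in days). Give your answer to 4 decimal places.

2.2727

Let t(s) be the expected number of days to first reach River from state s, with t(River) = 0. Conditioning on the first day:
t(Marsh) = 1 + 0.28·t(Marsh) + 0.28·t(Hillside)
t(Hillside) = 1 + 0.32·t(Marsh) + 0.24·t(Hillside)
Solving: t(Marsh) = 2.2727, t(Hillside) = 2.2727.
Expected days from Marsh to River: 2.2727.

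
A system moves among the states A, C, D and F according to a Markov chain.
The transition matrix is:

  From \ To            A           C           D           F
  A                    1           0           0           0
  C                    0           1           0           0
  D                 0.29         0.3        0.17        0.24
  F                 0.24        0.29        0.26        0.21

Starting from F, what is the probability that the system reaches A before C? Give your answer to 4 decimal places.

0.4628

Let h(s) be the probability of absorption at A starting from transient state s. Then h(A) = 1 and h(C) = 0. By first-step analysis:
h(D) = 0.29·1 + 0.3·0 + 0.17·h(D) + 0.24·h(F)
h(F) = 0.24·1 + 0.29·0 + 0.26·h(D) + 0.21·h(F)
Solving: h(D) = 0.4832, h(F) = 0.4628.
Starting from F, the probability is 0.4628.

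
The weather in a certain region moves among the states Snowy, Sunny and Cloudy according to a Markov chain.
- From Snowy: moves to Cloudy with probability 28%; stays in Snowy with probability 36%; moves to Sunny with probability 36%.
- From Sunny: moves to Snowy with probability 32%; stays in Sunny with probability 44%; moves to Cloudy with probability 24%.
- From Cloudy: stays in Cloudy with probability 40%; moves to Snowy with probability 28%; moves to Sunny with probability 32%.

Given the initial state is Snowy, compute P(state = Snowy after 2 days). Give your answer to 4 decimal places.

Sum over the intermediate state after 1 day:
P = P(Snowy→Snowy)·P(Snowy→Snowy) + P(Snowy→Sunny)·P(Sunny→Snowy) + P(Snowy→Cloudy)·P(Cloudy→Snowy)
  = 0.36×0.36 + 0.36×0.32 + 0.28×0.28
  = 0.1296 + 0.1152 + 0.0784 = 0.3232

0.3232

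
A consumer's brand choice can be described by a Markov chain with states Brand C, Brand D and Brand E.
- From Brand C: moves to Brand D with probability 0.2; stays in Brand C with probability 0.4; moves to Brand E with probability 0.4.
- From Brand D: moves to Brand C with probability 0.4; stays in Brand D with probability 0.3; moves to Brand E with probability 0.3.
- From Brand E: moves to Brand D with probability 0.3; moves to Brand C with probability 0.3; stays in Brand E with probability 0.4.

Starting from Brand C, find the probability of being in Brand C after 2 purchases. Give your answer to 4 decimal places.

Sum over the intermediate state after 1 purchase:
P = P(Brand C→Brand C)·P(Brand C→Brand C) + P(Brand C→Brand D)·P(Brand D→Brand C) + P(Brand C→Brand E)·P(Brand E→Brand C)
  = 0.4×0.4 + 0.2×0.4 + 0.4×0.3
  = 0.1600 + 0.0800 + 0.1200 = 0.3600

0.3600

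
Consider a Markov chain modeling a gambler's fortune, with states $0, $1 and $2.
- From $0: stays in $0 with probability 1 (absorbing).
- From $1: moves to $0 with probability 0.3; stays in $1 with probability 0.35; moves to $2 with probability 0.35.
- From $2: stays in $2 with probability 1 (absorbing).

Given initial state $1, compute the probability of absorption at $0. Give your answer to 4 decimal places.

0.4615

Let h(s) be the probability of absorption at $0 starting from transient state s. Then h($0) = 1 and h($2) = 0. By first-step analysis:
h($1) = 0.3·1 + 0.35·h($1) + 0.35·0
Solving: h($1) = 0.4615.
Starting from $1, the probability is 0.4615.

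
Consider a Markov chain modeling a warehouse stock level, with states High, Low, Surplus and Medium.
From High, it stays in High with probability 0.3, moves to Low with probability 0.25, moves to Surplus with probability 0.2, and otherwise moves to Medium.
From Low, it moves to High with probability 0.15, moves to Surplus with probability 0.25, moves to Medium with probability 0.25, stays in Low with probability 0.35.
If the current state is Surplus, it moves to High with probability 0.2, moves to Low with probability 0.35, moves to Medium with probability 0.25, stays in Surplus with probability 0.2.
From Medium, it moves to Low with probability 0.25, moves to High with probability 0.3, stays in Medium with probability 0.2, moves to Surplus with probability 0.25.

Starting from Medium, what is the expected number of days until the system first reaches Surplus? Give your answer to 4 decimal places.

Let t(s) be the expected number of days to first reach Surplus from state s, with t(Surplus) = 0. Conditioning on the first day:
t(High) = 1 + 0.3·t(High) + 0.25·t(Low) + 0.25·t(Medium)
t(Low) = 1 + 0.15·t(High) + 0.35·t(Low) + 0.25·t(Medium)
t(Medium) = 1 + 0.3·t(High) + 0.25·t(Low) + 0.2·t(Medium)
Solving: t(High) = 4.4288, t(Low) = 4.1828, t(Medium) = 4.2179.
Expected days from Medium to Surplus: 4.2179.

4.2179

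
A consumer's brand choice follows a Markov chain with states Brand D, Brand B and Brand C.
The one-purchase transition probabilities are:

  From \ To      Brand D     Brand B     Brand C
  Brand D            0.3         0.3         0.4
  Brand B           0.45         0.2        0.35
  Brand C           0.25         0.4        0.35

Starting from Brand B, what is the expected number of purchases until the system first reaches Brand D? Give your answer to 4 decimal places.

Let t(s) be the expected number of purchases to first reach Brand D from state s, with t(Brand D) = 0. Conditioning on the first purchase:
t(Brand B) = 1 + 0.2·t(Brand B) + 0.35·t(Brand C)
t(Brand C) = 1 + 0.4·t(Brand B) + 0.35·t(Brand C)
Solving: t(Brand B) = 2.6316, t(Brand C) = 3.1579.
Expected purchases from Brand B to Brand D: 2.6316.

2.6316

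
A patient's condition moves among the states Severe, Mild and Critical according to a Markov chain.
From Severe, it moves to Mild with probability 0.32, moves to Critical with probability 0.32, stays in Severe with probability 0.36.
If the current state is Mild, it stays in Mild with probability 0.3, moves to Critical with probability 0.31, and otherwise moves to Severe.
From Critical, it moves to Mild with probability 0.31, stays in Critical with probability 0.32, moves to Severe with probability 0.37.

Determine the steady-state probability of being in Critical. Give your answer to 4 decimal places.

Let the stationary distribution be π with π = πP and π_1 + π_2 + π_3 = 1.
π_1 = 0.36·π_1 + 0.39·π_2 + 0.37·π_3
π_2 = 0.32·π_1 + 0.3·π_2 + 0.31·π_3
Solving with the normalization constraint gives π = (0.3725, 0.3106, 0.3169).
So the stationary probability of Critical is 0.3169.

0.3169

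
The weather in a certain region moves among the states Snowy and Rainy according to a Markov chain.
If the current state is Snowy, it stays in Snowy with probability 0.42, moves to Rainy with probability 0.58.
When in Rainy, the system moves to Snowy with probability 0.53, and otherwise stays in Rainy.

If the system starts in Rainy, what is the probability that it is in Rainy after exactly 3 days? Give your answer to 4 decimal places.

Propagate the distribution vector 3 days from Rainy.
After 0 days: (0.0000, 1.0000)
After 1 day: (0.5300, 0.4700)
After 2 days: (0.4717, 0.5283)
After 3 days: (0.4781, 0.5219)
P(in Rainy after 3 days) = 0.5219

0.5219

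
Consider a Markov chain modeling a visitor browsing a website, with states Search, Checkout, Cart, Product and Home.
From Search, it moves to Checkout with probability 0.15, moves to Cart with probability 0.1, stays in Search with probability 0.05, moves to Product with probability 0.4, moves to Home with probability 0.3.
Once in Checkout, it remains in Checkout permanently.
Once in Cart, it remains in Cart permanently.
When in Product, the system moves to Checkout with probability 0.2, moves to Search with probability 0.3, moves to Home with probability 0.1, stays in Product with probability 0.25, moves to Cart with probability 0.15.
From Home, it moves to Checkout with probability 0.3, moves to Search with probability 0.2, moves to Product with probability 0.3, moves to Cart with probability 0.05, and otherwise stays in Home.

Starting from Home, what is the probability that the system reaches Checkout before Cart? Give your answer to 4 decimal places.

Let h(s) be the probability of absorption at Checkout starting from transient state s. Then h(Checkout) = 1 and h(Cart) = 0. By first-step analysis:
h(Search) = 0.05·h(Search) + 0.15·1 + 0.1·0 + 0.4·h(Product) + 0.3·h(Home)
h(Product) = 0.3·h(Search) + 0.2·1 + 0.15·0 + 0.25·h(Product) + 0.1·h(Home)
h(Home) = 0.2·h(Search) + 0.3·1 + 0.05·0 + 0.3·h(Product) + 0.15·h(Home)
Solving: h(Search) = 0.6495, h(Product) = 0.6232, h(Home) = 0.7257.
Starting from Home, the probability is 0.7257.

0.7257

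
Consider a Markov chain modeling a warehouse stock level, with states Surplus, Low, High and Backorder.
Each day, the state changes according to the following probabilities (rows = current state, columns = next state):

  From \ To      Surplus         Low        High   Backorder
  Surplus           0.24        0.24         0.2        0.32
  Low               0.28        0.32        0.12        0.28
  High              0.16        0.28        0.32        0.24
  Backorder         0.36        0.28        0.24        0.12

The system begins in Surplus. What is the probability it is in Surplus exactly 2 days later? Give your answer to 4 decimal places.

Propagate the distribution vector 2 days from Surplus.
After 0 days: (1.0000, 0.0000, 0.0000, 0.0000)
After 1 day: (0.2400, 0.2400, 0.2000, 0.3200)
After 2 days: (0.2720, 0.2800, 0.2176, 0.2304)
P(in Surplus after 2 days) = 0.2720

0.2720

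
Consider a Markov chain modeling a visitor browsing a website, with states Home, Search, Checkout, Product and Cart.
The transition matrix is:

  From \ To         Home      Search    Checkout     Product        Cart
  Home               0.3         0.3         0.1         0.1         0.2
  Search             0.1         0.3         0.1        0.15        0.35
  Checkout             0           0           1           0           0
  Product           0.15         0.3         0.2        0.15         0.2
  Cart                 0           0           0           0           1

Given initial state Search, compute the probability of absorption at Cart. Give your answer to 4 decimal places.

Let h(s) be the probability of absorption at Cart starting from transient state s. Then h(Cart) = 1 and h(Checkout) = 0. By first-step analysis:
h(Home) = 0.3·h(Home) + 0.3·h(Search) + 0.1·0 + 0.1·h(Product) + 0.2·1
h(Search) = 0.1·h(Home) + 0.3·h(Search) + 0.1·0 + 0.15·h(Product) + 0.35·1
h(Product) = 0.15·h(Home) + 0.3·h(Search) + 0.2·0 + 0.15·h(Product) + 0.2·1
Solving: h(Home) = 0.6861, h(Search) = 0.7296, h(Product) = 0.6139.
Starting from Search, the probability is 0.7296.

0.7296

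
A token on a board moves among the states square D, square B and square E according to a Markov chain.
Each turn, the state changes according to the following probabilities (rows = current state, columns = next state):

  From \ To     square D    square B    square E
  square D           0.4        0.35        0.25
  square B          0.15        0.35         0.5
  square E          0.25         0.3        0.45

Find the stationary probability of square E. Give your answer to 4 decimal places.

Let the stationary distribution be π with π = πP and π_1 + π_2 + π_3 = 1.
π_1 = 0.4·π_1 + 0.15·π_2 + 0.25·π_3
π_2 = 0.35·π_1 + 0.35·π_2 + 0.3·π_3
Solving with the normalization constraint gives π = (0.2554, 0.3292, 0.4154).
So the stationary probability of square E is 0.4154.

0.4154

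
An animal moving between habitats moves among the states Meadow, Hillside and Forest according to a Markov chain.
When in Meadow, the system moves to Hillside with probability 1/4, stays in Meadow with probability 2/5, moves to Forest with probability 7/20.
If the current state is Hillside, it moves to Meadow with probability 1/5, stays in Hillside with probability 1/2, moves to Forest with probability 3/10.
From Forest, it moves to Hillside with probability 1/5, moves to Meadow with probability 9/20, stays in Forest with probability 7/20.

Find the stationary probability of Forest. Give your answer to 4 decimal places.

Let the stationary distribution be π with π = πP and π_1 + π_2 + π_3 = 1.
π_1 = 0.4·π_1 + 0.2·π_2 + 0.45·π_3
π_2 = 0.25·π_1 + 0.5·π_2 + 0.2·π_3
Solving with the normalization constraint gives π = (0.3545, 0.3110, 0.3344).
So the stationary probability of Forest is 0.3344.

0.3344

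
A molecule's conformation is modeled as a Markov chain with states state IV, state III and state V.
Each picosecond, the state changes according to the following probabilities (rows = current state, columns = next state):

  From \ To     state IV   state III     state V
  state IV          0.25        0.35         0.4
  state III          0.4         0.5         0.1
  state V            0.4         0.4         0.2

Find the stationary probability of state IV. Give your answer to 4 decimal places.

0.3478

Let the stationary distribution be π with π = πP and π_1 + π_2 + π_3 = 1.
π_1 = 0.25·π_1 + 0.4·π_2 + 0.4·π_3
π_2 = 0.35·π_1 + 0.5·π_2 + 0.4·π_3
Solving with the normalization constraint gives π = (0.3478, 0.4251, 0.2271).
So the stationary probability of state IV is 0.3478.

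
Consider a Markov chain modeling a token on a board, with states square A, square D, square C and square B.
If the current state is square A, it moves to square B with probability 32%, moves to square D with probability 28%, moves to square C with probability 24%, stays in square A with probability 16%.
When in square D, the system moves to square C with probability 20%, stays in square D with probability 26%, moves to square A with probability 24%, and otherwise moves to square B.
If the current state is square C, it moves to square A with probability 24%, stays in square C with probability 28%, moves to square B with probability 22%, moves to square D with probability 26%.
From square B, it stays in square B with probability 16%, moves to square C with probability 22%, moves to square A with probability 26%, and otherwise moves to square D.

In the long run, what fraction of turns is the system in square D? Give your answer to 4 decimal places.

Let the stationary distribution be π with π = πP and π_1 + π_2 + π_3 + π_4 = 1.
π_1 = 0.16·π_1 + 0.24·π_2 + 0.24·π_3 + 0.26·π_4
π_2 = 0.28·π_1 + 0.26·π_2 + 0.26·π_3 + 0.36·π_4
π_3 = 0.24·π_1 + 0.2·π_2 + 0.28·π_3 + 0.22·π_4
Solving with the normalization constraint gives π = (0.2269, 0.2896, 0.2327, 0.2508).
So the stationary probability of square D is 0.2896.

0.2896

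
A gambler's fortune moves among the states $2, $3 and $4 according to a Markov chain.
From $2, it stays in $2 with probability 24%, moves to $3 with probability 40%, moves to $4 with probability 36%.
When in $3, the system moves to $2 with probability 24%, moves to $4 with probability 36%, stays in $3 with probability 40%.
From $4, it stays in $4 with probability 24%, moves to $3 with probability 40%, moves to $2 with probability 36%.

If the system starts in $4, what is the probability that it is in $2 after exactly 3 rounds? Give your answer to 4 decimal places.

Propagate the distribution vector 3 rounds from $4.
After 0 rounds: (0.0000, 0.0000, 1.0000)
After 1 round: (0.3600, 0.4000, 0.2400)
After 2 rounds: (0.2688, 0.4000, 0.3312)
After 3 rounds: (0.2797, 0.4000, 0.3203)
P(in $2 after 3 rounds) = 0.2797

0.2797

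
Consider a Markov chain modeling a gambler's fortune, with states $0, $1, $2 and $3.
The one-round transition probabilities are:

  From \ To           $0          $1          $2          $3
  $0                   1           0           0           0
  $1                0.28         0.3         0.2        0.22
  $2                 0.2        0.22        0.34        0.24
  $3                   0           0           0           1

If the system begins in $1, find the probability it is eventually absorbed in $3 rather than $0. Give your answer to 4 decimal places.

Let h(s) be the probability of absorption at $3 starting from transient state s. Then h($3) = 1 and h($0) = 0. By first-step analysis:
h($1) = 0.28·0 + 0.3·h($1) + 0.2·h($2) + 0.22·1
h($2) = 0.2·0 + 0.22·h($1) + 0.34·h($2) + 0.24·1
Solving: h($1) = 0.4622, h($2) = 0.5177.
Starting from $1, the probability is 0.4622.

0.4622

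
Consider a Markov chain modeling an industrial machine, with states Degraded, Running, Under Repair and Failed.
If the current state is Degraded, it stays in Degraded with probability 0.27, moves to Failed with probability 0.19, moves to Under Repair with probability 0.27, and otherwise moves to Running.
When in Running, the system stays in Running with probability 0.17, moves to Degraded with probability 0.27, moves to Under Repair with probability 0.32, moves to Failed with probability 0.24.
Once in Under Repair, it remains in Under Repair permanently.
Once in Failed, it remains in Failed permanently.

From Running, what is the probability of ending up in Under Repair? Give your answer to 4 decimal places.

0.5750

Let h(s) be the probability of absorption at Under Repair starting from transient state s. Then h(Under Repair) = 1 and h(Failed) = 0. By first-step analysis:
h(Degraded) = 0.27·h(Degraded) + 0.27·h(Running) + 0.27·1 + 0.19·0
h(Running) = 0.27·h(Degraded) + 0.17·h(Running) + 0.32·1 + 0.24·0
Solving: h(Degraded) = 0.5826, h(Running) = 0.5750.
Starting from Running, the probability is 0.5750.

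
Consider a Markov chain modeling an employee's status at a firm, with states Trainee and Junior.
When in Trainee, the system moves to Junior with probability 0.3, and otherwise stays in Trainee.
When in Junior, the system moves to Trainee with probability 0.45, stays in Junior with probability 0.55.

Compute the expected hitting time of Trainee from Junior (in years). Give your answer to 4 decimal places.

2.2222

Let t(s) be the expected number of years to first reach Trainee from state s, with t(Trainee) = 0. Conditioning on the first year:
t(Junior) = 1 + 0.55·t(Junior)
Solving: t(Junior) = 2.2222.
Expected years from Junior to Trainee: 2.2222.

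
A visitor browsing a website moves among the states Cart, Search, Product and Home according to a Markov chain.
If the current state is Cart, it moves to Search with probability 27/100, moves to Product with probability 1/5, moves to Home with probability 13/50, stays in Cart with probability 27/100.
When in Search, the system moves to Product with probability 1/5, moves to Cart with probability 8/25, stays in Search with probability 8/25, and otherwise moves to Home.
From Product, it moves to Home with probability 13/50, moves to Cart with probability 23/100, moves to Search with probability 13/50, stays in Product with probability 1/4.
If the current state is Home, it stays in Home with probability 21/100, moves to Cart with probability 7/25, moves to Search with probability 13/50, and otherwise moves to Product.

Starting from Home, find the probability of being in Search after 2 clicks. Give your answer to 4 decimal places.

Propagate the distribution vector 2 clicks from Home.
After 0 clicks: (0.0000, 0.0000, 0.0000, 1.0000)
After 1 click: (0.2800, 0.2600, 0.2500, 0.2100)
After 2 clicks: (0.2751, 0.2784, 0.2230, 0.2235)
P(in Search after 2 clicks) = 0.2784

0.2784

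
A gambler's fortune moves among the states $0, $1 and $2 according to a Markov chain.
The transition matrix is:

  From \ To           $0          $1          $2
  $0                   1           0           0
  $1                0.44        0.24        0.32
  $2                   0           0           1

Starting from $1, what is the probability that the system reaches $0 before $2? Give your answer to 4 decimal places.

0.5789

Let h(s) be the probability of absorption at $0 starting from transient state s. Then h($0) = 1 and h($2) = 0. By first-step analysis:
h($1) = 0.44·1 + 0.24·h($1) + 0.32·0
Solving: h($1) = 0.5789.
Starting from $1, the probability is 0.5789.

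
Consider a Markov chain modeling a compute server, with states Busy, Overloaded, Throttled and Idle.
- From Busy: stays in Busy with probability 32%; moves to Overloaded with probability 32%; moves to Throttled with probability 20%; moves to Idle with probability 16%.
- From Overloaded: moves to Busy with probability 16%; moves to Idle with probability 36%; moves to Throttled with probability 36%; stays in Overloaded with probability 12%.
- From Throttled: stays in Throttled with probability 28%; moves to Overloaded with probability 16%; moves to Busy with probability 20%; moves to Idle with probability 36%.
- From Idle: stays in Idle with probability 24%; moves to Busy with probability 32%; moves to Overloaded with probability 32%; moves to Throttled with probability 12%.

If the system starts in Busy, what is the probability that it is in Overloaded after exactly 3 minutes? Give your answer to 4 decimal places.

Propagate the distribution vector 3 minutes from Busy.
After 0 minutes: (1.0000, 0.0000, 0.0000, 0.0000)
After 1 minute: (0.3200, 0.3200, 0.2000, 0.1600)
After 2 minutes: (0.2448, 0.2240, 0.2544, 0.2768)
After 3 minutes: (0.2536, 0.2345, 0.2340, 0.2778)
P(in Overloaded after 3 minutes) = 0.2345

0.2345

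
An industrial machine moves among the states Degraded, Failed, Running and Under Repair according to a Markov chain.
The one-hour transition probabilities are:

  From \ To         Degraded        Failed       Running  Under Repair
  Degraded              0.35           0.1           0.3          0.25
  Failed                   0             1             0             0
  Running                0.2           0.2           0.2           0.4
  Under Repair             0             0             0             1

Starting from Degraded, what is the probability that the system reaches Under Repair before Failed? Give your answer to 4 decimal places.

0.6957

Let h(s) be the probability of absorption at Under Repair starting from transient state s. Then h(Under Repair) = 1 and h(Failed) = 0. By first-step analysis:
h(Degraded) = 0.35·h(Degraded) + 0.1·0 + 0.3·h(Running) + 0.25·1
h(Running) = 0.2·h(Degraded) + 0.2·0 + 0.2·h(Running) + 0.4·1
Solving: h(Degraded) = 0.6957, h(Running) = 0.6739.
Starting from Degraded, the probability is 0.6957.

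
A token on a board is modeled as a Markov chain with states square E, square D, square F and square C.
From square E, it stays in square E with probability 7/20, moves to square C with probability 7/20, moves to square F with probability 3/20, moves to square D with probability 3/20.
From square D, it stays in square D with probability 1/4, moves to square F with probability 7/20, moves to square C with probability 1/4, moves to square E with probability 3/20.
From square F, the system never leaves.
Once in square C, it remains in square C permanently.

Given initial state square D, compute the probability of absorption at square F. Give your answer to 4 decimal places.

0.5376

Let h(s) be the probability of absorption at square F starting from transient state s. Then h(square F) = 1 and h(square C) = 0. By first-step analysis:
h(square E) = 0.35·h(square E) + 0.15·h(square D) + 0.15·1 + 0.35·0
h(square D) = 0.15·h(square E) + 0.25·h(square D) + 0.35·1 + 0.25·0
Solving: h(square E) = 0.3548, h(square D) = 0.5376.
Starting from square D, the probability is 0.5376.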